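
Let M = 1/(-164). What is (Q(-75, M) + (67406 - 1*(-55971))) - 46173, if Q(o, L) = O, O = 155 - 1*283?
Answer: 77076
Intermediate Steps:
M = -1/164 ≈ -0.0060976
O = -128 (O = 155 - 283 = -128)
Q(o, L) = -128
(Q(-75, M) + (67406 - 1*(-55971))) - 46173 = (-128 + (67406 - 1*(-55971))) - 46173 = (-128 + (67406 + 55971)) - 46173 = (-128 + 123377) - 46173 = 123249 - 46173 = 77076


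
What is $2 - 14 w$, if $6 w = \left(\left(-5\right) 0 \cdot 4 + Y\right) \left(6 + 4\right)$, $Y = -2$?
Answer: $\frac{146}{3} \approx 48.667$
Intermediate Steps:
$w = - \frac{10}{3}$ ($w = \frac{\left(\left(-5\right) 0 \cdot 4 - 2\right) \left(6 + 4\right)}{6} = \frac{\left(0 \cdot 4 - 2\right) 10}{6} = \frac{\left(0 - 2\right) 10}{6} = \frac{\left(-2\right) 10}{6} = \frac{1}{6} \left(-20\right) = - \frac{10}{3} \approx -3.3333$)
$2 - 14 w = 2 - - \frac{140}{3} = 2 + \frac{140}{3} = \frac{146}{3}$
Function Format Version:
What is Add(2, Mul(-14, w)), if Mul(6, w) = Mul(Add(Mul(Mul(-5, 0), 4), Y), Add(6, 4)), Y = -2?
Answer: Rational(146, 3) ≈ 48.667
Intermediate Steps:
w = Rational(-10, 3) (w = Mul(Rational(1, 6), Mul(Add(Mul(Mul(-5, 0), 4), -2), Add(6, 4))) = Mul(Rational(1, 6), Mul(Add(Mul(0, 4), -2), 10)) = Mul(Rational(1, 6), Mul(Add(0, -2), 10)) = Mul(Rational(1, 6), Mul(-2, 10)) = Mul(Rational(1, 6), -20) = Rational(-10, 3) ≈ -3.3333)
Add(2, Mul(-14, w)) = Add(2, Mul(-14, Rational(-10, 3))) = Add(2, Rational(140, 3)) = Rational(146, 3)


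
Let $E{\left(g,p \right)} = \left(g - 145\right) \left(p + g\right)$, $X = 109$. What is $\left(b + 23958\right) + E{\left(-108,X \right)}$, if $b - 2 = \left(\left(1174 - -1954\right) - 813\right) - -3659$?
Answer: $29681$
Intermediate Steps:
$E{\left(g,p \right)} = \left(-145 + g\right) \left(g + p\right)$
$b = 5976$ ($b = 2 + \left(\left(\left(1174 - -1954\right) - 813\right) - -3659\right) = 2 + \left(\left(\left(1174 + 1954\right) - 813\right) + 3659\right) = 2 + \left(\left(3128 - 813\right) + 3659\right) = 2 + \left(2315 + 3659\right) = 2 + 5974 = 5976$)
$\left(b + 23958\right) + E{\left(-108,X \right)} = \left(5976 + 23958\right) - \left(11917 - 11664\right) = 29934 + \left(11664 + 15660 - 15805 - 11772\right) = 29934 - 253 = 29681$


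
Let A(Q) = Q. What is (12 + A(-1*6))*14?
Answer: 84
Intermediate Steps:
(12 + A(-1*6))*14 = (12 - 1*6)*14 = (12 - 6)*14 = 6*14 = 84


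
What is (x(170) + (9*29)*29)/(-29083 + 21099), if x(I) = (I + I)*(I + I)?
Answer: -123169/7984 ≈ -15.427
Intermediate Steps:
x(I) = 4*I² (x(I) = (2*I)*(2*I) = 4*I²)
(x(170) + (9*29)*29)/(-29083 + 21099) = (4*170² + (9*29)*29)/(-29083 + 21099) = (4*28900 + 261*29)/(-7984) = (115600 + 7569)*(-1/7984) = 123169*(-1/7984) = -123169/7984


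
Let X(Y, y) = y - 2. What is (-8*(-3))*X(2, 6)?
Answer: 96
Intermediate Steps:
X(Y, y) = -2 + y
(-8*(-3))*X(2, 6) = (-8*(-3))*(-2 + 6) = 24*4 = 96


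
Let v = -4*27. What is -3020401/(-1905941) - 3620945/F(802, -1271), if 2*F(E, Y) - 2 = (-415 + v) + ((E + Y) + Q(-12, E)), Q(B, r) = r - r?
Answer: 1380560526548/188688159 ≈ 7316.6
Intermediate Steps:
Q(B, r) = 0
v = -108
F(E, Y) = -521/2 + E/2 + Y/2 (F(E, Y) = 1 + ((-415 - 108) + ((E + Y) + 0))/2 = 1 + (-523 + (E + Y))/2 = 1 + (-523 + E + Y)/2 = 1 + (-523/2 + E/2 + Y/2) = -521/2 + E/2 + Y/2)
-3020401/(-1905941) - 3620945/F(802, -1271) = -3020401/(-1905941) - 3620945/(-521/2 + (1/2)*802 + (1/2)*(-1271)) = -3020401*(-1/1905941) - 3620945/(-521/2 + 401 - 1271/2) = 3020401/1905941 - 3620945/(-495) = 3020401/1905941 - 3620945*(-1/495) = 3020401/1905941 + 724189/99 = 1380560526548/188688159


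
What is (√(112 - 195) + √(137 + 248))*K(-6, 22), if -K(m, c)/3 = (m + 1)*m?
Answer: -90*√385 - 90*I*√83 ≈ -1765.9 - 819.94*I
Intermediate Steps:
K(m, c) = -3*m*(1 + m) (K(m, c) = -3*(m + 1)*m = -3*(1 + m)*m = -3*m*(1 + m))
(√(112 - 195) + √(137 + 248))*K(-6, 22) = (√(112 - 195) + √(137 + 248))*(-3*(-6)*(1 - 6)) = (√(-83) + √385)*(-3*(-6)*(-5)) = (I*√83 + √385)*(-90) = (√385 + I*√83)*(-90) = -90*√385 - 90*I*√83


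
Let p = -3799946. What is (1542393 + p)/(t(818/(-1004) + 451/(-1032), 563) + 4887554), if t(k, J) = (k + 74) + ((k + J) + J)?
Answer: -292389234348/633171538819 ≈ -0.46179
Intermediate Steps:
t(k, J) = 74 + 2*J + 2*k (t(k, J) = (74 + k) + ((J + k) + J) = (74 + k) + (k + 2*J) = 74 + 2*J + 2*k)
(1542393 + p)/(t(818/(-1004) + 451/(-1032), 563) + 4887554) = (1542393 - 3799946)/((74 + 2*563 + 2*(818/(-1004) + 451/(-1032))) + 4887554) = -2257553/((74 + 1126 + 2*(818*(-1/1004) + 451*(-1/1032))) + 4887554) = -2257553/((74 + 1126 + 2*(-409/502 - 451/1032)) + 4887554) = -2257553/((74 + 1126 + 2*(-324245/259032)) + 4887554) = -2257553/((74 + 1126 - 324245/129516) + 4887554) = -2257553/(155094955/129516 + 4887554) = -2257553/633171538819/129516 = -2257553*129516/633171538819 = -292389234348/633171538819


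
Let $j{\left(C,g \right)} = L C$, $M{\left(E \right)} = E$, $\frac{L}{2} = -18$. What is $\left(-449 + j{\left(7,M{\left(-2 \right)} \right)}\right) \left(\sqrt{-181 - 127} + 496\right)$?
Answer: $-347696 - 1402 i \sqrt{77} \approx -3.477 \cdot 10^{5} - 12303.0 i$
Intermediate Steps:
$L = -36$ ($L = 2 \left(-18\right) = -36$)
$j{\left(C,g \right)} = - 36 C$
$\left(-449 + j{\left(7,M{\left(-2 \right)} \right)}\right) \left(\sqrt{-181 - 127} + 496\right) = \left(-449 - 252\right) \left(\sqrt{-181 - 127} + 496\right) = \left(-449 - 252\right) \left(\sqrt{-308} + 496\right) = - 701 \left(2 i \sqrt{77} + 496\right) = - 701 \left(496 + 2 i \sqrt{77}\right) = -347696 - 1402 i \sqrt{77}$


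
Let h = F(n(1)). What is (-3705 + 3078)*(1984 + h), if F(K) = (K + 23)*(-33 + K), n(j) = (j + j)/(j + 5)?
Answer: -2298164/3 ≈ -7.6606e+5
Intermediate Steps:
n(j) = 2*j/(5 + j) (n(j) = (2*j)/(5 + j) = 2*j/(5 + j))
F(K) = (-33 + K)*(23 + K) (F(K) = (23 + K)*(-33 + K) = (-33 + K)*(23 + K))
h = -6860/9 (h = -759 + (2*1/(5 + 1))² - 20/(5 + 1) = -759 + (2*1/6)² - 20/6 = -759 + (2*1*(⅙))² - 20/6 = -759 + (⅓)² - 10*⅓ = -759 + ⅑ - 10/3 = -6860/9 ≈ -762.22)
(-3705 + 3078)*(1984 + h) = (-3705 + 3078)*(1984 - 6860/9) = -627*10996/9 = -2298164/3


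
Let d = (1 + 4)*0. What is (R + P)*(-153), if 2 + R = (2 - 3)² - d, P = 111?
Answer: -16830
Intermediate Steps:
d = 0 (d = 5*0 = 0)
R = -1 (R = -2 + ((2 - 3)² - 1*0) = -2 + ((-1)² + 0) = -2 + (1 + 0) = -2 + 1 = -1)
(R + P)*(-153) = (-1 + 111)*(-153) = 110*(-153) = -16830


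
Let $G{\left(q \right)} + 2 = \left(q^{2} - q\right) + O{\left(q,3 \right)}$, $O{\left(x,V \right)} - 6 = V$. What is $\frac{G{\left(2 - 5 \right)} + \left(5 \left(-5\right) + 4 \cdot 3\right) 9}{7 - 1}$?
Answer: $- \frac{49}{3} \approx -16.333$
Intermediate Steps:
$O{\left(x,V \right)} = 6 + V$
$G{\left(q \right)} = 7 + q^{2} - q$ ($G{\left(q \right)} = -2 + \left(\left(q^{2} - q\right) + \left(6 + 3\right)\right) = -2 + \left(\left(q^{2} - q\right) + 9\right) = -2 + \left(9 + q^{2} - q\right) = 7 + q^{2} - q$)
$\frac{G{\left(2 - 5 \right)} + \left(5 \left(-5\right) + 4 \cdot 3\right) 9}{7 - 1} = \frac{\left(7 + \left(2 - 5\right)^{2} - \left(2 - 5\right)\right) + \left(5 \left(-5\right) + 4 \cdot 3\right) 9}{7 - 1} = \frac{\left(7 + \left(2 - 5\right)^{2} - \left(2 - 5\right)\right) + \left(-25 + 12\right) 9}{6} = \left(\left(7 + \left(-3\right)^{2} - -3\right) - 117\right) \frac{1}{6} = \left(\left(7 + 9 + 3\right) - 117\right) \frac{1}{6} = \left(19 - 117\right) \frac{1}{6} = \left(-98\right) \frac{1}{6} = - \frac{49}{3}$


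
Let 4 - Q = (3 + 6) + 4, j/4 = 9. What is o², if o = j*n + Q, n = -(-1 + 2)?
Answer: 2025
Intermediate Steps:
j = 36 (j = 4*9 = 36)
n = -1 (n = -1*1 = -1)
Q = -9 (Q = 4 - ((3 + 6) + 4) = 4 - (9 + 4) = 4 - 1*13 = 4 - 13 = -9)
o = -45 (o = 36*(-1) - 9 = -36 - 9 = -45)
o² = (-45)² = 2025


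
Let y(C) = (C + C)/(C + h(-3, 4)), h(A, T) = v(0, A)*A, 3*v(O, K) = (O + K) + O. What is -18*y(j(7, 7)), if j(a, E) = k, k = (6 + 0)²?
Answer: -432/13 ≈ -33.231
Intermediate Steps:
v(O, K) = K/3 + 2*O/3 (v(O, K) = ((O + K) + O)/3 = ((K + O) + O)/3 = (K + 2*O)/3 = K/3 + 2*O/3)
k = 36 (k = 6² = 36)
j(a, E) = 36
h(A, T) = A²/3 (h(A, T) = (A/3 + (⅔)*0)*A = (A/3 + 0)*A = (A/3)*A = A²/3)
y(C) = 2*C/(3 + C) (y(C) = (C + C)/(C + (⅓)*(-3)²) = (2*C)/(C + (⅓)*9) = (2*C)/(C + 3) = (2*C)/(3 + C) = 2*C/(3 + C))
-18*y(j(7, 7)) = -36*36/(3 + 36) = -36*36/39 = -18*24/13 = -432/13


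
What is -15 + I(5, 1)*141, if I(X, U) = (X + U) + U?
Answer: 972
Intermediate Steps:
I(X, U) = X + 2*U (I(X, U) = (U + X) + U = X + 2*U)
-15 + I(5, 1)*141 = -15 + (5 + 2*1)*141 = -15 + (5 + 2)*141 = -15 + 7*141 = -15 + 987 = 972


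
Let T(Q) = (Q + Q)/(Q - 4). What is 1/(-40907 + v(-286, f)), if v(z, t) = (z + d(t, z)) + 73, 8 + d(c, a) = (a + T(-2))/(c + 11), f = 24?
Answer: -105/4319296 ≈ -2.4310e-5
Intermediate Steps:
T(Q) = 2*Q/(-4 + Q) (T(Q) = (2*Q)/(-4 + Q) = 2*Q/(-4 + Q))
d(c, a) = -8 + (2/3 + a)/(11 + c) (d(c, a) = -8 + (a + 2*(-2)/(-4 - 2))/(c + 11) = -8 + (a + 2*(-2)/(-6))/(11 + c) = -8 + (a + 2*(-2)*(-1/6))/(11 + c) = -8 + (a + 2/3)/(11 + c) = -8 + (2/3 + a)/(11 + c))
v(z, t) = 73 + z + (-262/3 + z - 8*t)/(11 + t) (v(z, t) = (z + (-262/3 + z - 8*t)/(11 + t)) + 73 = 73 + z + (-262/3 + z - 8*t)/(11 + t))
1/(-40907 + v(-286, f)) = 1/(-40907 + (2147/3 + 12*(-286) + 65*24 + 24*(-286))/(11 + 24)) = 1/(-40907 + (2147/3 - 3432 + 1560 - 6864)/35) = 1/(-40907 + (1/35)*(-24061/3)) = 1/(-40907 - 24061/105) = 1/(-4319296/105) = -105/4319296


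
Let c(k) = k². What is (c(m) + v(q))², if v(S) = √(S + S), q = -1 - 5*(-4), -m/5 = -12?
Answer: (3600 + √38)² ≈ 1.3004e+7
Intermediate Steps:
m = 60 (m = -5*(-12) = 60)
q = 19 (q = -1 + 20 = 19)
v(S) = √2*√S (v(S) = √(2*S) = √2*√S)
(c(m) + v(q))² = (60² + √2*√19)² = (3600 + √38)²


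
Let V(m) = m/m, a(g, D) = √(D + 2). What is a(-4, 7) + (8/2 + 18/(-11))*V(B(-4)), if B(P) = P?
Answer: 59/11 ≈ 5.3636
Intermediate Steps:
a(g, D) = √(2 + D)
V(m) = 1
a(-4, 7) + (8/2 + 18/(-11))*V(B(-4)) = √(2 + 7) + (8/2 + 18/(-11))*1 = √9 + (8*(½) + 18*(-1/11))*1 = 3 + (4 - 18/11)*1 = 3 + (26/11)*1 = 3 + 26/11 = 59/11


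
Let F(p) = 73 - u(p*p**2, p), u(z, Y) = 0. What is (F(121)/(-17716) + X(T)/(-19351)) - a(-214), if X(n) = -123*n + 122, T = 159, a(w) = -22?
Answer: 7884988789/342822316 ≈ 23.000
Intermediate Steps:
X(n) = 122 - 123*n
F(p) = 73 (F(p) = 73 - 1*0 = 73 + 0 = 73)
(F(121)/(-17716) + X(T)/(-19351)) - a(-214) = (73/(-17716) + (122 - 123*159)/(-19351)) - 1*(-22) = (73*(-1/17716) + (122 - 19557)*(-1/19351)) + 22 = (-73/17716 - 19435*(-1/19351)) + 22 = (-73/17716 + 19435/19351) + 22 = 342897837/342822316 + 22 = 7884988789/342822316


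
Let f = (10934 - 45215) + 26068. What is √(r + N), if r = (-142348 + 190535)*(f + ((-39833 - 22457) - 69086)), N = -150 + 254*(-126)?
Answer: I*√6726407297 ≈ 82015.0*I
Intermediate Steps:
f = -8213 (f = -34281 + 26068 = -8213)
N = -32154 (N = -150 - 32004 = -32154)
r = -6726375143 (r = (-142348 + 190535)*(-8213 + ((-39833 - 22457) - 69086)) = 48187*(-8213 + (-62290 - 69086)) = 48187*(-8213 - 131376) = 48187*(-139589) = -6726375143)
√(r + N) = √(-6726375143 - 32154) = √(-6726407297) = I*√6726407297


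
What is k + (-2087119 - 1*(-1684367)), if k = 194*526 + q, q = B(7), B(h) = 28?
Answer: -300680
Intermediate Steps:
q = 28
k = 102072 (k = 194*526 + 28 = 102044 + 28 = 102072)
k + (-2087119 - 1*(-1684367)) = 102072 + (-2087119 - 1*(-1684367)) = 102072 + (-2087119 + 1684367) = 102072 - 402752 = -300680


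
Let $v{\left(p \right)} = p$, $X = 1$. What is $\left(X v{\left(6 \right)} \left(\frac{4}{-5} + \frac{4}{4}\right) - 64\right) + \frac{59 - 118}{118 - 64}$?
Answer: $- \frac{17251}{270} \approx -63.893$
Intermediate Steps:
$\left(X v{\left(6 \right)} \left(\frac{4}{-5} + \frac{4}{4}\right) - 64\right) + \frac{59 - 118}{118 - 64} = \left(1 \cdot 6 \left(\frac{4}{-5} + \frac{4}{4}\right) - 64\right) + \frac{59 - 118}{118 - 64} = \left(6 \left(4 \left(- \frac{1}{5}\right) + 4 \cdot \frac{1}{4}\right) - 64\right) - \frac{59}{54} = \left(6 \left(- \frac{4}{5} + 1\right) - 64\right) - \frac{59}{54} = \left(6 \cdot \frac{1}{5} - 64\right) - \frac{59}{54} = \left(\frac{6}{5} - 64\right) - \frac{59}{54} = - \frac{314}{5} - \frac{59}{54} = - \frac{17251}{270}$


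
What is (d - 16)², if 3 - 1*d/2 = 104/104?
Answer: 144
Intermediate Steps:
d = 4 (d = 6 - 208/104 = 6 - 2*1 = 6 - 2 = 4)
(d - 16)² = (4 - 16)² = (-12)² = 144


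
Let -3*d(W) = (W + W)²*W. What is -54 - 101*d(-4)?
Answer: -26018/3 ≈ -8672.7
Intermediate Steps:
d(W) = -4*W³/3 (d(W) = -(W + W)²*W/3 = -(2*W)²*W/3 = -4*W²*W/3 = -4*W³/3)
-54 - 101*d(-4) = -54 - (-404)*(-4)³/3 = -54 - (-404)*(-64)/3 = -54 - 101*256/3 = -54 - 25856/3 = -26018/3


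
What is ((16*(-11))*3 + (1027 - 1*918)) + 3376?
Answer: 2957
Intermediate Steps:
((16*(-11))*3 + (1027 - 1*918)) + 3376 = (-176*3 + (1027 - 918)) + 3376 = (-528 + 109) + 3376 = -419 + 3376 = 2957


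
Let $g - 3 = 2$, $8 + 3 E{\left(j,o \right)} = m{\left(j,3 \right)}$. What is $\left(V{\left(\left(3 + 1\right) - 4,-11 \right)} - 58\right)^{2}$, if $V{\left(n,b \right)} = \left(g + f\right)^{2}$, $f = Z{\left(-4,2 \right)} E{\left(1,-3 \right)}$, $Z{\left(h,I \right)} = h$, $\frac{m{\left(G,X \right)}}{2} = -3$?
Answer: $\frac{20421361}{81} \approx 2.5212 \cdot 10^{5}$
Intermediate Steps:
$m{\left(G,X \right)} = -6$ ($m{\left(G,X \right)} = 2 \left(-3\right) = -6$)
$E{\left(j,o \right)} = - \frac{14}{3}$ ($E{\left(j,o \right)} = - \frac{8}{3} + \frac{1}{3} \left(-6\right) = - \frac{8}{3} - 2 = - \frac{14}{3}$)
$g = 5$ ($g = 3 + 2 = 5$)
$f = \frac{56}{3}$ ($f = \left(-4\right) \left(- \frac{14}{3}\right) = \frac{56}{3} \approx 18.667$)
$V{\left(n,b \right)} = \frac{5041}{9}$ ($V{\left(n,b \right)} = \left(5 + \frac{56}{3}\right)^{2} = \left(\frac{71}{3}\right)^{2} = \frac{5041}{9}$)
$\left(V{\left(\left(3 + 1\right) - 4,-11 \right)} - 58\right)^{2} = \left(\frac{5041}{9} - 58\right)^{2} = \left(\frac{4519}{9}\right)^{2} = \frac{20421361}{81}$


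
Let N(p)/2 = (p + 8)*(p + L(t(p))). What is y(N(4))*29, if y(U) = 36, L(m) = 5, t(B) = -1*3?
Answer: 1044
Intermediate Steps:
t(B) = -3
N(p) = 2*(5 + p)*(8 + p) (N(p) = 2*((p + 8)*(p + 5)) = 2*((8 + p)*(5 + p)) = 2*((5 + p)*(8 + p)) = 2*(5 + p)*(8 + p))
y(N(4))*29 = 36*29 = 1044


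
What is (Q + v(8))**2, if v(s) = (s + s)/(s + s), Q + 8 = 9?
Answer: 4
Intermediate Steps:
Q = 1 (Q = -8 + 9 = 1)
v(s) = 1 (v(s) = (2*s)/((2*s)) = (2*s)*(1/(2*s)) = 1)
(Q + v(8))**2 = (1 + 1)**2 = 2**2 = 4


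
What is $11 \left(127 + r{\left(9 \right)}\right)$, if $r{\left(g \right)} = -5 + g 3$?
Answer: $1639$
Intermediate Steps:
$r{\left(g \right)} = -5 + 3 g$
$11 \left(127 + r{\left(9 \right)}\right) = 11 \left(127 + \left(-5 + 3 \cdot 9\right)\right) = 11 \left(127 + \left(-5 + 27\right)\right) = 11 \left(127 + 22\right) = 11 \cdot 149 = 1639$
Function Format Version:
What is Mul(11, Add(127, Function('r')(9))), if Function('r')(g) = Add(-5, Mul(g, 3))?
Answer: 1639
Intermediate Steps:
Function('r')(g) = Add(-5, Mul(3, g))
Mul(11, Add(127, Function('r')(9))) = Mul(11, Add(127, Add(-5, Mul(3, 9)))) = Mul(11, Add(127, Add(-5, 27))) = Mul(11, Add(127, 22)) = Mul(11, 149) = 1639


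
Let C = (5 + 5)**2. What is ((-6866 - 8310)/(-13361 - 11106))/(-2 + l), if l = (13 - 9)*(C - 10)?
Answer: 7588/4379593 ≈ 0.0017326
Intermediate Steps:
C = 100 (C = 10**2 = 100)
l = 360 (l = (13 - 9)*(100 - 10) = 4*90 = 360)
((-6866 - 8310)/(-13361 - 11106))/(-2 + l) = ((-6866 - 8310)/(-13361 - 11106))/(-2 + 360) = -15176/(-24467)/358 = -15176*(-1/24467)*(1/358) = (15176/24467)*(1/358) = 7588/4379593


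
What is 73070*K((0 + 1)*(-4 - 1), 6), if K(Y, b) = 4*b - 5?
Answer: 1388330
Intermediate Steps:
K(Y, b) = -5 + 4*b
73070*K((0 + 1)*(-4 - 1), 6) = 73070*(-5 + 4*6) = 73070*(-5 + 24) = 73070*19 = 1388330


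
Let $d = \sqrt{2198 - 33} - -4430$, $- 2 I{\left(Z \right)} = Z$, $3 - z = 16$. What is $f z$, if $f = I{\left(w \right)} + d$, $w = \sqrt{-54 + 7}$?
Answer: $-57590 - 13 \sqrt{2165} + \frac{13 i \sqrt{47}}{2} \approx -58195.0 + 44.562 i$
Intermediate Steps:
$z = -13$ ($z = 3 - 16 = -13$)
$w = i \sqrt{47}$ ($w = \sqrt{-47} = i \sqrt{47} \approx 6.8557 i$)
$I{\left(Z \right)} = - \frac{Z}{2}$
$d = 4430 + \sqrt{2165}$ ($d = \sqrt{2165} + 4430 = 4430 + \sqrt{2165} \approx 4476.5$)
$f = 4430 + \sqrt{2165} - \frac{i \sqrt{47}}{2}$ ($f = - \frac{i \sqrt{47}}{2} + \left(4430 + \sqrt{2165}\right) = 4430 + \sqrt{2165} - \frac{i \sqrt{47}}{2} \approx 4476.5 - 3.4278 i$)
$f z = \left(4430 + \sqrt{2165} - \frac{i \sqrt{47}}{2}\right) \left(-13\right) = -57590 - 13 \sqrt{2165} + \frac{13 i \sqrt{47}}{2}$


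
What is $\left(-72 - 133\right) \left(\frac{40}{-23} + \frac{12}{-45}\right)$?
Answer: $\frac{28372}{69} \approx 411.19$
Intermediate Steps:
$\left(-72 - 133\right) \left(\frac{40}{-23} + \frac{12}{-45}\right) = - 205 \left(40 \left(- \frac{1}{23}\right) + 12 \left(- \frac{1}{45}\right)\right) = - 205 \left(- \frac{40}{23} - \frac{4}{15}\right) = \left(-205\right) \left(- \frac{692}{345}\right) = \frac{28372}{69}$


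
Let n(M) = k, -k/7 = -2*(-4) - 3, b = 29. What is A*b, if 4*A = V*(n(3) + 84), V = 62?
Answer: 44051/2 ≈ 22026.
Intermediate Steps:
k = -35 (k = -7*(-2*(-4) - 3) = -7*(8 - 3) = -7*5 = -35)
n(M) = -35
A = 1519/2 (A = (62*(-35 + 84))/4 = (62*49)/4 = (¼)*3038 = 1519/2 ≈ 759.50)
A*b = (1519/2)*29 = 44051/2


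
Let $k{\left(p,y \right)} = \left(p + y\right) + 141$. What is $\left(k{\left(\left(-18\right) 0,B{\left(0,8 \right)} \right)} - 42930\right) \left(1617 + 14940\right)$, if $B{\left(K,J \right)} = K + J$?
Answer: $-708325017$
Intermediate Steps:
$B{\left(K,J \right)} = J + K$
$k{\left(p,y \right)} = 141 + p + y$
$\left(k{\left(\left(-18\right) 0,B{\left(0,8 \right)} \right)} - 42930\right) \left(1617 + 14940\right) = \left(\left(141 - 0 + \left(8 + 0\right)\right) - 42930\right) \left(1617 + 14940\right) = \left(\left(141 + 0 + 8\right) - 42930\right) 16557 = \left(149 - 42930\right) 16557 = \left(-42781\right) 16557 = -708325017$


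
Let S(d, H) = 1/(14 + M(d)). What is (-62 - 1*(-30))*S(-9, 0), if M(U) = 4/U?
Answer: -144/61 ≈ -2.3607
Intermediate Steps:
S(d, H) = 1/(14 + 4/d)
(-62 - 1*(-30))*S(-9, 0) = (-62 - 1*(-30))*((½)*(-9)/(2 + 7*(-9))) = (-62 + 30)*((½)*(-9)/(2 - 63)) = -16*(-9)/(-61) = -16*(-9)*(-1)/61 = -32*9/122 = -144/61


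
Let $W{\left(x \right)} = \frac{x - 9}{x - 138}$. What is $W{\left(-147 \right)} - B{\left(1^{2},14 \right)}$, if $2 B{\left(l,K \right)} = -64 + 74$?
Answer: $- \frac{423}{95} \approx -4.4526$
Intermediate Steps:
$B{\left(l,K \right)} = 5$ ($B{\left(l,K \right)} = \frac{-64 + 74}{2} = \frac{1}{2} \cdot 10 = 5$)
$W{\left(x \right)} = \frac{-9 + x}{-138 + x}$
$W{\left(-147 \right)} - B{\left(1^{2},14 \right)} = \frac{-9 - 147}{-138 - 147} - 5 = \frac{1}{-285} \left(-156\right) - 5 = \left(- \frac{1}{285}\right) \left(-156\right) - 5 = \frac{52}{95} - 5 = - \frac{423}{95}$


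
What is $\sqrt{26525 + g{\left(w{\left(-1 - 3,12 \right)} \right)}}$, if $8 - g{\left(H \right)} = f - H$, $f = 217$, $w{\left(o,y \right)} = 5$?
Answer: $\sqrt{26321} \approx 162.24$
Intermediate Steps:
$g{\left(H \right)} = -209 + H$ ($g{\left(H \right)} = 8 - \left(217 - H\right) = 8 + \left(-217 + H\right) = -209 + H$)
$\sqrt{26525 + g{\left(w{\left(-1 - 3,12 \right)} \right)}} = \sqrt{26525 + \left(-209 + 5\right)} = \sqrt{26525 - 204} = \sqrt{26321}$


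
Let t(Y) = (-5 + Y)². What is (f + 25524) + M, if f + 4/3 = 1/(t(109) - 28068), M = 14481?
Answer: 2070429769/51756 ≈ 40004.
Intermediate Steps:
f = -69011/51756 (f = -4/3 + 1/((-5 + 109)² - 28068) = -4/3 + 1/(104² - 28068) = -4/3 + 1/(10816 - 28068) = -4/3 + 1/(-17252) = -4/3 - 1/17252 = -69011/51756 ≈ -1.3334)
(f + 25524) + M = (-69011/51756 + 25524) + 14481 = 1320951133/51756 + 14481 = 2070429769/51756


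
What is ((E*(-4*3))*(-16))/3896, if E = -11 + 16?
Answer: 120/487 ≈ 0.24641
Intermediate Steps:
E = 5
((E*(-4*3))*(-16))/3896 = ((5*(-4*3))*(-16))/3896 = ((5*(-12))*(-16))*(1/3896) = -60*(-16)*(1/3896) = 960*(1/3896) = 120/487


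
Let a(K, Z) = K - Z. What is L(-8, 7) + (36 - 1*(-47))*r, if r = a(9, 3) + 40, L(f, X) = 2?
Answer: 3820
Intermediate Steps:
r = 46 (r = (9 - 1*3) + 40 = (9 - 3) + 40 = 6 + 40 = 46)
L(-8, 7) + (36 - 1*(-47))*r = 2 + (36 - 1*(-47))*46 = 2 + (36 + 47)*46 = 2 + 83*46 = 2 + 3818 = 3820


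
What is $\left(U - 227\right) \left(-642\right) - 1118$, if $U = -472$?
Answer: $447640$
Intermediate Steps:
$\left(U - 227\right) \left(-642\right) - 1118 = \left(-472 - 227\right) \left(-642\right) - 1118 = \left(-699\right) \left(-642\right) - 1118 = 448758 - 1118 = 447640$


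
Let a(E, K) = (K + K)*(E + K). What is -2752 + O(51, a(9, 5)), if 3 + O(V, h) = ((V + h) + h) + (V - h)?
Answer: -2513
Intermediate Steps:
a(E, K) = 2*K*(E + K) (a(E, K) = (2*K)*(E + K) = 2*K*(E + K))
O(V, h) = -3 + h + 2*V (O(V, h) = -3 + (((V + h) + h) + (V - h)) = -3 + ((V + 2*h) + (V - h)) = -3 + (h + 2*V) = -3 + h + 2*V)
-2752 + O(51, a(9, 5)) = -2752 + (-3 + 2*5*(9 + 5) + 2*51) = -2752 + (-3 + 2*5*14 + 102) = -2752 + (-3 + 140 + 102) = -2752 + 239 = -2513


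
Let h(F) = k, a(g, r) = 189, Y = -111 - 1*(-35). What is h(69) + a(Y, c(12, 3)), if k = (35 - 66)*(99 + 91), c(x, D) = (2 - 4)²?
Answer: -5701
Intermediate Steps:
c(x, D) = 4 (c(x, D) = (-2)² = 4)
k = -5890 (k = -31*190 = -5890)
Y = -76 (Y = -111 + 35 = -76)
h(F) = -5890
h(69) + a(Y, c(12, 3)) = -5890 + 189 = -5701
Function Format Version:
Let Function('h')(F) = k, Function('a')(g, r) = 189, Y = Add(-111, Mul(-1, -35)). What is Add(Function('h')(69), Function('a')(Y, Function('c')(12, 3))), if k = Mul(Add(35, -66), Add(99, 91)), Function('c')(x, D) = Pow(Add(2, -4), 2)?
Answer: -5701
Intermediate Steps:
Function('c')(x, D) = 4 (Function('c')(x, D) = Pow(-2, 2) = 4)
k = -5890 (k = Mul(-31, 190) = -5890)
Y = -76 (Y = Add(-111, 35) = -76)
Function('h')(F) = -5890
Add(Function('h')(69), Function('a')(Y, Function('c')(12, 3))) = Add(-5890, 189) = -5701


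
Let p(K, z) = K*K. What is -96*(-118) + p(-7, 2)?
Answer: 11377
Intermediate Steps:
p(K, z) = K**2
-96*(-118) + p(-7, 2) = -96*(-118) + (-7)**2 = 11328 + 49 = 11377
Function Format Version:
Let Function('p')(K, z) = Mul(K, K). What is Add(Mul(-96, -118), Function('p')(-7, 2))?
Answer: 11377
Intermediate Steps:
Function('p')(K, z) = Pow(K, 2)
Add(Mul(-96, -118), Function('p')(-7, 2)) = Add(Mul(-96, -118), Pow(-7, 2)) = Add(11328, 49) = 11377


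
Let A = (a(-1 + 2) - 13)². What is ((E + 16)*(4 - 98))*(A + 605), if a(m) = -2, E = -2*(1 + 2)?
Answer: -780200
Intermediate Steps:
E = -6 (E = -2*3 = -6)
A = 225 (A = (-2 - 13)² = (-15)² = 225)
((E + 16)*(4 - 98))*(A + 605) = ((-6 + 16)*(4 - 98))*(225 + 605) = (10*(-94))*830 = -940*830 = -780200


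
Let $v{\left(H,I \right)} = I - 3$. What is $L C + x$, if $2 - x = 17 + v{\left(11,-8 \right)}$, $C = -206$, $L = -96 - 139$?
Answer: $48406$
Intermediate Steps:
$v{\left(H,I \right)} = -3 + I$ ($v{\left(H,I \right)} = I - 3 = -3 + I$)
$L = -235$ ($L = -96 - 139 = -235$)
$x = -4$ ($x = 2 - \left(17 - 11\right) = 2 - 6 = -4$)
$L C + x = \left(-235\right) \left(-206\right) - 4 = 48410 - 4 = 48406$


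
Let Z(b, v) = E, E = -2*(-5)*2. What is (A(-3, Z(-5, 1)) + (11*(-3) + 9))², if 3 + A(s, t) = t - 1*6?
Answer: 169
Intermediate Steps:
E = 20 (E = 10*2 = 20)
Z(b, v) = 20
A(s, t) = -9 + t (A(s, t) = -3 + (t - 1*6) = -3 + (t - 6) = -3 + (-6 + t) = -9 + t)
(A(-3, Z(-5, 1)) + (11*(-3) + 9))² = ((-9 + 20) + (11*(-3) + 9))² = (11 + (-33 + 9))² = (11 - 24)² = (-13)² = 169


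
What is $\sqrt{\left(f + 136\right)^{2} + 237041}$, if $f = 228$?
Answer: $\sqrt{369537} \approx 607.9$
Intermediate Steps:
$\sqrt{\left(f + 136\right)^{2} + 237041} = \sqrt{\left(228 + 136\right)^{2} + 237041} = \sqrt{364^{2} + 237041} = \sqrt{132496 + 237041} = \sqrt{369537}$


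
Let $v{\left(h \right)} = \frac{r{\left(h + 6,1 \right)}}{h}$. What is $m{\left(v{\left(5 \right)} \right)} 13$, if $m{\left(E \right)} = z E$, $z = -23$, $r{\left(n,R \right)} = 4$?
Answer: $- \frac{1196}{5} \approx -239.2$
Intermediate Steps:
$v{\left(h \right)} = \frac{4}{h}$
$m{\left(E \right)} = - 23 E$
$m{\left(v{\left(5 \right)} \right)} 13 = - 23 \cdot \frac{4}{5} \cdot 13 = - 23 \cdot 4 \cdot \frac{1}{5} \cdot 13 = \left(-23\right) \frac{4}{5} \cdot 13 = \left(- \frac{92}{5}\right) 13 = - \frac{1196}{5}$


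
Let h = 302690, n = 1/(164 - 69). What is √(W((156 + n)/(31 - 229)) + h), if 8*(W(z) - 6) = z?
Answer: 7*√971416629095/12540 ≈ 550.18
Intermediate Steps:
n = 1/95 ≈ 0.010526
W(z) = 6 + z/8
√(W((156 + n)/(31 - 229)) + h) = √((6 + ((156 + 1/95)/(31 - 229))/8) + 302690) = √((6 + ((14821/95)/(-198))/8) + 302690) = √((6 + ((14821/95)*(-1/198))/8) + 302690) = √((6 + (⅛)*(-14821/18810)) + 302690) = √((6 - 14821/150480) + 302690) = √(888059/150480 + 302690) = √(45549679259/150480) = 7*√971416629095/12540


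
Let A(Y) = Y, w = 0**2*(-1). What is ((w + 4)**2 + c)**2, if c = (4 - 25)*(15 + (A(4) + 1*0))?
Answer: 146689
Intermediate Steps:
w = 0 (w = 0*(-1) = 0)
c = -399 (c = (4 - 25)*(15 + (4 + 1*0)) = -21*(15 + (4 + 0)) = -21*(15 + 4) = -21*19 = -399)
((w + 4)**2 + c)**2 = ((0 + 4)**2 - 399)**2 = (4**2 - 399)**2 = (16 - 399)**2 = (-383)**2 = 146689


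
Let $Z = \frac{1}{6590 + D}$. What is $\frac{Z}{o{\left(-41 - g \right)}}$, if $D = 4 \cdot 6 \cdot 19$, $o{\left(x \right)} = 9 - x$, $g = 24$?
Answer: $\frac{1}{521404} \approx 1.9179 \cdot 10^{-6}$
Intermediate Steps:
$D = 456$ ($D = 24 \cdot 19 = 456$)
$Z = \frac{1}{7046}$ ($Z = \frac{1}{6590 + 456} = \frac{1}{7046} \approx 0.00014192$)
$\frac{Z}{o{\left(-41 - g \right)}} = \frac{1}{7046 \left(9 - \left(-41 - 24\right)\right)} = \frac{1}{7046 \left(9 - -65\right)} = \frac{1}{7046 \left(9 + 65\right)} = \frac{1}{7046 \cdot 74} = \frac{1}{7046} \cdot \frac{1}{74} = \frac{1}{521404}$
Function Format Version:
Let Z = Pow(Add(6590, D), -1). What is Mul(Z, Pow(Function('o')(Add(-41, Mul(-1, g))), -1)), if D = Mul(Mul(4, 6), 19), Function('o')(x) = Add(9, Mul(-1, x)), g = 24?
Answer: Rational(1, 521404) ≈ 1.9179e-6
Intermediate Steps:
D = 456 (D = Mul(24, 19) = 456)
Z = Rational(1, 7046) (Z = Pow(Add(6590, 456), -1) = Pow(7046, -1) = Rational(1, 7046) ≈ 0.00014192)
Mul(Z, Pow(Function('o')(Add(-41, Mul(-1, g))), -1)) = Mul(Rational(1, 7046), Pow(Add(9, Mul(-1, Add(-41, Mul(-1, 24)))), -1)) = Mul(Rational(1, 7046), Pow(Add(9, Mul(-1, Add(-41, -24))), -1)) = Mul(Rational(1, 7046), Pow(Add(9, Mul(-1, -65)), -1)) = Mul(Rational(1, 7046), Pow(Add(9, 65), -1)) = Mul(Rational(1, 7046), Pow(74, -1)) = Mul(Rational(1, 7046), Rational(1, 74)) = Rational(1, 521404)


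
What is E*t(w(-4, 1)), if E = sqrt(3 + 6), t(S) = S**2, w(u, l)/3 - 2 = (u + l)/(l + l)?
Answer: 27/4 ≈ 6.7500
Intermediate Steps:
w(u, l) = 6 + 3*(l + u)/(2*l) (w(u, l) = 6 + 3*((u + l)/(l + l)) = 6 + 3*((l + u)/((2*l))) = 6 + 3*((l + u)*(1/(2*l))) = 6 + 3*((l + u)/(2*l)) = 6 + 3*(l + u)/(2*l))
E = 3 (E = sqrt(9) = 3)
E*t(w(-4, 1)) = 3*((3/2)*(-4 + 5*1)/1)**2 = 3*((3/2)*1*(-4 + 5))**2 = 3*((3/2)*1*1)**2 = 3*(3/2)**2 = 3*(9/4) = 27/4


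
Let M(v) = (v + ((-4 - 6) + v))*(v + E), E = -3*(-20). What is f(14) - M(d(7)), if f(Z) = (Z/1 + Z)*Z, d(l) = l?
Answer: 124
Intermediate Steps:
E = 60
M(v) = (-10 + 2*v)*(60 + v) (M(v) = (v + ((-4 - 6) + v))*(v + 60) = (v + (-10 + v))*(60 + v) = (-10 + 2*v)*(60 + v))
f(Z) = 2*Z**2 (f(Z) = (Z*1 + Z)*Z = (Z + Z)*Z = (2*Z)*Z = 2*Z**2)
f(14) - M(d(7)) = 2*14**2 - (-600 + 2*7**2 + 110*7) = 2*196 - (-600 + 2*49 + 770) = 392 - (-600 + 98 + 770) = 392 - 1*268 = 392 - 268 = 124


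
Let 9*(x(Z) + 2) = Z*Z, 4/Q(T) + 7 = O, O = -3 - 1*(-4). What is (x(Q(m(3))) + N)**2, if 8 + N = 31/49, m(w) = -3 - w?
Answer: 1367742289/15752961 ≈ 86.824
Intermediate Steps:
O = 1 (O = -3 + 4 = 1)
Q(T) = -2/3 (Q(T) = 4/(-7 + 1) = 4/(-6) = 4*(-1/6) = -2/3)
x(Z) = -2 + Z**2/9 (x(Z) = -2 + (Z*Z)/9 = -2 + Z**2/9)
N = -361/49 (N = -8 + 31/49 = -361/49 ≈ -7.3673)
(x(Q(m(3))) + N)**2 = ((-2 + (-2/3)**2/9) - 361/49)**2 = ((-2 + (1/9)*(4/9)) - 361/49)**2 = ((-2 + 4/81) - 361/49)**2 = (-158/81 - 361/49)**2 = (-36983/3969)**2 = 1367742289/15752961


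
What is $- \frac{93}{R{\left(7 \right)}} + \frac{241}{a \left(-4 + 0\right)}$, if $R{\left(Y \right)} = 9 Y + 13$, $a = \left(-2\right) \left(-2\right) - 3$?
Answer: $- \frac{1168}{19} \approx -61.474$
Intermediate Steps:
$a = 1$ ($a = 4 - 3 = 1$)
$R{\left(Y \right)} = 13 + 9 Y$
$- \frac{93}{R{\left(7 \right)}} + \frac{241}{a \left(-4 + 0\right)} = - \frac{93}{13 + 9 \cdot 7} + \frac{241}{1 \left(-4 + 0\right)} = - \frac{93}{13 + 63} + \frac{241}{1 \left(-4\right)} = - \frac{93}{76} + \frac{241}{-4} = \left(-93\right) \frac{1}{76} + 241 \left(- \frac{1}{4}\right) = - \frac{93}{76} - \frac{241}{4} = - \frac{1168}{19}$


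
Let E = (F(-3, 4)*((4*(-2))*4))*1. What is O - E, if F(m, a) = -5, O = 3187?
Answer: 3027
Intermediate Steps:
E = 160 (E = -5*4*(-2)*4*1 = -(-40)*4*1 = -5*(-32)*1 = 160*1 = 160)
O - E = 3187 - 1*160 = 3187 - 160 = 3027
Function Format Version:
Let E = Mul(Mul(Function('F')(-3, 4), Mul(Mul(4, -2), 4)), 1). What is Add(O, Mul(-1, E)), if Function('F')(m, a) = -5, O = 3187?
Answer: 3027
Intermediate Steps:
E = 160 (E = Mul(Mul(-5, Mul(Mul(4, -2), 4)), 1) = Mul(Mul(-5, Mul(-8, 4)), 1) = Mul(Mul(-5, -32), 1) = Mul(160, 1) = 160)
Add(O, Mul(-1, E)) = Add(3187, Mul(-1, 160)) = Add(3187, -160) = 3027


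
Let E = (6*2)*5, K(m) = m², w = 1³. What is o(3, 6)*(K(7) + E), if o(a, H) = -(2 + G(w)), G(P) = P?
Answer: -327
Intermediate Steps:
w = 1
o(a, H) = -3 (o(a, H) = -(2 + 1) = -1*3 = -3)
E = 60 (E = 12*5 = 60)
o(3, 6)*(K(7) + E) = -3*(7² + 60) = -3*(49 + 60) = -3*109 = -327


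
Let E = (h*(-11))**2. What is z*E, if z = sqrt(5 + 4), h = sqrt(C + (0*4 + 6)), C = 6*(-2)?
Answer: -2178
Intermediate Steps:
C = -12
h = I*sqrt(6) (h = sqrt(-12 + (0*4 + 6)) = sqrt(-12 + (0 + 6)) = sqrt(-12 + 6) = sqrt(-6) = I*sqrt(6) ≈ 2.4495*I)
z = 3 (z = sqrt(9) = 3)
E = -726 (E = ((I*sqrt(6))*(-11))**2 = (-11*I*sqrt(6))**2 = -726)
z*E = 3*(-726) = -2178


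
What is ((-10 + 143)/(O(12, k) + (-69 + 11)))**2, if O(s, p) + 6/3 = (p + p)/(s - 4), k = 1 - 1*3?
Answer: 70756/14641 ≈ 4.8327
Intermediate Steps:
k = -2 (k = 1 - 3 = -2)
O(s, p) = -2 + 2*p/(-4 + s) (O(s, p) = -2 + (p + p)/(s - 4) = -2 + (2*p)/(-4 + s) = -2 + 2*p/(-4 + s))
((-10 + 143)/(O(12, k) + (-69 + 11)))**2 = ((-10 + 143)/(2*(4 - 2 - 1*12)/(-4 + 12) + (-69 + 11)))**2 = (133/(2*(4 - 2 - 12)/8 - 58))**2 = (133/(2*(1/8)*(-10) - 58))**2 = (133/(-5/2 - 58))**2 = (133/(-121/2))**2 = (133*(-2/121))**2 = (-266/121)**2 = 70756/14641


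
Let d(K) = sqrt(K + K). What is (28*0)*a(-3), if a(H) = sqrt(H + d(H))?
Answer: 0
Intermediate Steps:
d(K) = sqrt(2)*sqrt(K) (d(K) = sqrt(2*K) = sqrt(2)*sqrt(K))
a(H) = sqrt(H + sqrt(2)*sqrt(H))
(28*0)*a(-3) = (28*0)*sqrt(-3 + sqrt(2)*sqrt(-3)) = 0*sqrt(-3 + sqrt(2)*(I*sqrt(3))) = 0*sqrt(-3 + I*sqrt(6)) = 0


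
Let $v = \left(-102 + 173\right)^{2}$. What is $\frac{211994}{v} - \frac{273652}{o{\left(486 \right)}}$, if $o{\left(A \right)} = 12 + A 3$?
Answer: $- \frac{533924276}{3705135} \approx -144.1$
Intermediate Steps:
$o{\left(A \right)} = 12 + 3 A$
$v = 5041$ ($v = 71^{2} = 5041$)
$\frac{211994}{v} - \frac{273652}{o{\left(486 \right)}} = \frac{211994}{5041} - \frac{273652}{12 + 3 \cdot 486} = 211994 \cdot \frac{1}{5041} - \frac{273652}{12 + 1458} = \frac{211994}{5041} - \frac{273652}{1470} = \frac{211994}{5041} - \frac{136826}{735} = - \frac{533924276}{3705135}$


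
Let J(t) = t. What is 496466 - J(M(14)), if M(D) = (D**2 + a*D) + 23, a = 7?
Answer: 496149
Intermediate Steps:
M(D) = 23 + D**2 + 7*D (M(D) = (D**2 + 7*D) + 23 = 23 + D**2 + 7*D)
496466 - J(M(14)) = 496466 - (23 + 14**2 + 7*14) = 496466 - (23 + 196 + 98) = 496466 - 1*317 = 496466 - 317 = 496149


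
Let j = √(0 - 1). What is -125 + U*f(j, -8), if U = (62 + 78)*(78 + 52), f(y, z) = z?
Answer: -145725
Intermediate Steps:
j = I (j = √(-1) = I ≈ 1.0*I)
U = 18200 (U = 140*130 = 18200)
-125 + U*f(j, -8) = -125 + 18200*(-8) = -125 - 145600 = -145725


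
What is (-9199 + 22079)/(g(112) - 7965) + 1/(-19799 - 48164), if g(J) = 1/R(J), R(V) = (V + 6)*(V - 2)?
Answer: -11362320836899/7026402261137 ≈ -1.6171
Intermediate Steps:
R(V) = (-2 + V)*(6 + V) (R(V) = (6 + V)*(-2 + V) = (-2 + V)*(6 + V))
g(J) = 1/(-12 + J**2 + 4*J)
(-9199 + 22079)/(g(112) - 7965) + 1/(-19799 - 48164) = (-9199 + 22079)/(1/(-12 + 112**2 + 4*112) - 7965) + 1/(-19799 - 48164) = 12880/(1/(-12 + 12544 + 448) - 7965) + 1/(-67963) = 12880/(1/12980 - 7965) - 1/67963 = 12880/(-103385699/12980) - 1/67963 = 12880*(-12980/103385699) - 1/67963 = -167182400/103385699 - 1/67963 = -11362320836899/7026402261137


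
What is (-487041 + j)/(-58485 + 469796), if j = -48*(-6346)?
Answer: -182433/411311 ≈ -0.44354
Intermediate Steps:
j = 304608
(-487041 + j)/(-58485 + 469796) = (-487041 + 304608)/(-58485 + 469796) = -182433/411311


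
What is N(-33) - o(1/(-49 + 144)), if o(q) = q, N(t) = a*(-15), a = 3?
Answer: -4276/95 ≈ -45.010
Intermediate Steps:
N(t) = -45 (N(t) = 3*(-15) = -45)
N(-33) - o(1/(-49 + 144)) = -45 - 1/(-49 + 144) = -45 - 1/95 = -4276/95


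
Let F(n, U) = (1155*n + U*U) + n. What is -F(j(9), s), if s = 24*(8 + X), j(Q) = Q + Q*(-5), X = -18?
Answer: -15984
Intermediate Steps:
j(Q) = -4*Q (j(Q) = Q - 5*Q = -4*Q)
s = -240 (s = 24*(8 - 18) = 24*(-10) = -240)
F(n, U) = U² + 1156*n (F(n, U) = (1155*n + U²) + n = (U² + 1155*n) + n = U² + 1156*n)
-F(j(9), s) = -((-240)² + 1156*(-4*9)) = -(57600 + 1156*(-36)) = -(57600 - 41616) = -1*15984 = -15984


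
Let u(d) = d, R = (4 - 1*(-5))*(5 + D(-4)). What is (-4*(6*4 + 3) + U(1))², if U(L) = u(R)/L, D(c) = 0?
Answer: 3969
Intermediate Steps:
R = 45 (R = (4 - 1*(-5))*(5 + 0) = (4 + 5)*5 = 9*5 = 45)
U(L) = 45/L
(-4*(6*4 + 3) + U(1))² = (-4*(6*4 + 3) + 45/1)² = (-4*(24 + 3) + 45*1)² = (-4*27 + 45)² = (-108 + 45)² = (-63)² = 3969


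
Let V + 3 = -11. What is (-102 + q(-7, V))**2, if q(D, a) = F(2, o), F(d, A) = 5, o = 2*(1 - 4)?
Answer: 9409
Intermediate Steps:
V = -14 (V = -3 - 11 = -14)
o = -6 (o = 2*(-3) = -6)
q(D, a) = 5
(-102 + q(-7, V))**2 = (-102 + 5)**2 = (-97)**2 = 9409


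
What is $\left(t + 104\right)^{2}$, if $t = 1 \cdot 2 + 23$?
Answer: $16641$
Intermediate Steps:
$t = 25$ ($t = 2 + 23 = 25$)
$\left(t + 104\right)^{2} = \left(25 + 104\right)^{2} = 129^{2} = 16641$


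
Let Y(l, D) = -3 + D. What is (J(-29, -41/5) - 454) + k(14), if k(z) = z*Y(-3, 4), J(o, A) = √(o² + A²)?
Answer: -440 + √22706/5 ≈ -409.86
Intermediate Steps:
J(o, A) = √(A² + o²)
k(z) = z (k(z) = z*(-3 + 4) = z*1 = z)
(J(-29, -41/5) - 454) + k(14) = (√((-41/5)² + (-29)²) - 454) + 14 = (√((-41*⅕)² + 841) - 454) + 14 = (√((-41/5)² + 841) - 454) + 14 = (√(1681/25 + 841) - 454) + 14 = (√(22706/25) - 454) + 14 = (√22706/5 - 454) + 14 = (-454 + √22706/5) + 14 = -440 + √22706/5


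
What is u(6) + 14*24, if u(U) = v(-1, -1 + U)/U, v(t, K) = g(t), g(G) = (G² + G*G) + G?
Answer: 2017/6 ≈ 336.17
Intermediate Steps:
g(G) = G + 2*G² (g(G) = (G² + G²) + G = 2*G² + G = G + 2*G²)
v(t, K) = t*(1 + 2*t)
u(U) = 1/U (u(U) = (-(1 + 2*(-1)))/U = (-(1 - 2))/U = (-1*(-1))/U = 1/U)
u(6) + 14*24 = 1/6 + 14*24 = ⅙ + 336 = 2017/6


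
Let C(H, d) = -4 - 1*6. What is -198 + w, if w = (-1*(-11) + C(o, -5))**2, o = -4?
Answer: -197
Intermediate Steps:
C(H, d) = -10 (C(H, d) = -4 - 6 = -10)
w = 1 (w = (-1*(-11) - 10)**2 = (11 - 10)**2 = 1**2 = 1)
-198 + w = -198 + 1 = -197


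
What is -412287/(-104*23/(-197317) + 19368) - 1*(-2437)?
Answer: 401390464739/166158176 ≈ 2415.7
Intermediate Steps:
-412287/(-104*23/(-197317) + 19368) - 1*(-2437) = -412287/(-2392*(-1/197317) + 19368) + 2437 = -412287/(104/8579 + 19368) + 2437 = -412287/166158176/8579 + 2437 = -412287*8579/166158176 + 2437 = -3537010173/166158176 + 2437 = 401390464739/166158176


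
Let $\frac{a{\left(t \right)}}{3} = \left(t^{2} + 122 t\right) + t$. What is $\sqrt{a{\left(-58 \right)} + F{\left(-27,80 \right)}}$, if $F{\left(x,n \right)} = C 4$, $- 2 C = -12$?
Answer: $3 i \sqrt{1254} \approx 106.24 i$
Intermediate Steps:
$C = 6$ ($C = \left(- \frac{1}{2}\right) \left(-12\right) = 6$)
$a{\left(t \right)} = 3 t^{2} + 369 t$ ($a{\left(t \right)} = 3 \left(\left(t^{2} + 122 t\right) + t\right) = 3 \left(t^{2} + 123 t\right) = 3 t^{2} + 369 t$)
$F{\left(x,n \right)} = 24$ ($F{\left(x,n \right)} = 6 \cdot 4 = 24$)
$\sqrt{a{\left(-58 \right)} + F{\left(-27,80 \right)}} = \sqrt{3 \left(-58\right) \left(123 - 58\right) + 24} = \sqrt{3 \left(-58\right) 65 + 24} = \sqrt{-11310 + 24} = \sqrt{-11286} = 3 i \sqrt{1254}$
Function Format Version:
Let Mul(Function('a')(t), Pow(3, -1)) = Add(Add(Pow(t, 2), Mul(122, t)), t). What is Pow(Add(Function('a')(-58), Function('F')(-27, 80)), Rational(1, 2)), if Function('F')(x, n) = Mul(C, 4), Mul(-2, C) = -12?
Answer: Mul(3, I, Pow(1254, Rational(1, 2))) ≈ Mul(106.24, I)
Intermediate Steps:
C = 6 (C = Mul(Rational(-1, 2), -12) = 6)
Function('a')(t) = Add(Mul(3, Pow(t, 2)), Mul(369, t)) (Function('a')(t) = Mul(3, Add(Add(Pow(t, 2), Mul(122, t)), t)) = Mul(3, Add(Pow(t, 2), Mul(123, t))) = Add(Mul(3, Pow(t, 2)), Mul(369, t)))
Function('F')(x, n) = 24 (Function('F')(x, n) = Mul(6, 4) = 24)
Pow(Add(Function('a')(-58), Function('F')(-27, 80)), Rational(1, 2)) = Pow(Add(Mul(3, -58, Add(123, -58)), 24), Rational(1, 2)) = Pow(Add(Mul(3, -58, 65), 24), Rational(1, 2)) = Pow(Add(-11310, 24), Rational(1, 2)) = Pow(-11286, Rational(1, 2)) = Mul(3, I, Pow(1254, Rational(1, 2)))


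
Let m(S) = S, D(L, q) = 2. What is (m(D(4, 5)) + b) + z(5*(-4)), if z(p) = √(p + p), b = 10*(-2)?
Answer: -18 + 2*I*√10 ≈ -18.0 + 6.3246*I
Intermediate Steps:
b = -20
z(p) = √2*√p (z(p) = √(2*p) = √2*√p)
(m(D(4, 5)) + b) + z(5*(-4)) = (2 - 20) + √2*√(5*(-4)) = -18 + √2*√(-20) = -18 + √2*(2*I*√5) = -18 + 2*I*√10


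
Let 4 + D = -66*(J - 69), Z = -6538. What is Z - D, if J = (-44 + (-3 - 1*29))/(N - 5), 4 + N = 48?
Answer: -145816/13 ≈ -11217.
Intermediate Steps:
N = 44 (N = -4 + 48 = 44)
J = -76/39 (J = (-44 + (-3 - 1*29))/(44 - 5) = (-44 + (-3 - 29))/39 = (-44 - 32)*(1/39) = -76*1/39 = -76/39 ≈ -1.9487)
D = 60822/13 (D = -4 - 66*(-76/39 - 69) = -4 - 66*(-2767/39) = -4 + 60874/13 = 60822/13 ≈ 4678.6)
Z - D = -6538 - 1*60822/13 = -6538 - 60822/13 = -145816/13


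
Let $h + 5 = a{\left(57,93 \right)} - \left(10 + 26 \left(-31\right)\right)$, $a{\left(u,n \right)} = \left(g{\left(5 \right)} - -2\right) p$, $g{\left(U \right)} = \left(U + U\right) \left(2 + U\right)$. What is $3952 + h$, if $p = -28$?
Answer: $2727$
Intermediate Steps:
$g{\left(U \right)} = 2 U \left(2 + U\right)$
$a{\left(u,n \right)} = -2016$ ($a{\left(u,n \right)} = \left(2 \cdot 5 \left(2 + 5\right) - -2\right) \left(-28\right) = \left(2 \cdot 5 \cdot 7 + 2\right) \left(-28\right) = \left(70 + 2\right) \left(-28\right) = 72 \left(-28\right) = -2016$)
$h = -1225$ ($h = -5 - \left(2026 - 806\right) = -5 - 1220 = -1225$)
$3952 + h = 3952 - 1225 = 2727$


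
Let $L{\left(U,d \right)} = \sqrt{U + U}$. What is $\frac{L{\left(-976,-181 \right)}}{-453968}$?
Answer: $- \frac{i \sqrt{122}}{113492} \approx - 9.7323 \cdot 10^{-5} i$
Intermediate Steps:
$L{\left(U,d \right)} = \sqrt{2} \sqrt{U}$ ($L{\left(U,d \right)} = \sqrt{2 U} = \sqrt{2} \sqrt{U}$)
$\frac{L{\left(-976,-181 \right)}}{-453968} = \frac{\sqrt{2} \sqrt{-976}}{-453968} = \sqrt{2} \cdot 4 i \sqrt{61} \left(- \frac{1}{453968}\right) = 4 i \sqrt{122} \left(- \frac{1}{453968}\right) = - \frac{i \sqrt{122}}{113492}$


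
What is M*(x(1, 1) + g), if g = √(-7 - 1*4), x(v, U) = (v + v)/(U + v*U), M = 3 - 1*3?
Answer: 0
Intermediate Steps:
M = 0 (M = 3 - 3 = 0)
x(v, U) = 2*v/(U + U*v) (x(v, U) = (2*v)/(U + U*v) = 2*v/(U + U*v))
g = I*√11 (g = √(-7 - 4) = √(-11) = I*√11 ≈ 3.3166*I)
M*(x(1, 1) + g) = 0*(2*1/(1*(1 + 1)) + I*√11) = 0*(2*1*1/2 + I*√11) = 0*(2*1*1*(½) + I*√11) = 0*(1 + I*√11) = 0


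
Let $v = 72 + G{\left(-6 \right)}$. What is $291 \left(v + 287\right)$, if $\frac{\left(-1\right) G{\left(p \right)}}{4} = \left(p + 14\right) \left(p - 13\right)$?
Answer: $281397$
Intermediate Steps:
$G{\left(p \right)} = - 4 \left(-13 + p\right) \left(14 + p\right)$ ($G{\left(p \right)} = - 4 \left(p + 14\right) \left(p - 13\right) = - 4 \left(14 + p\right) \left(-13 + p\right) = - 4 \left(-13 + p\right) \left(14 + p\right)$)
$v = 680$ ($v = 72 - \left(-752 + 144\right) = 72 + \left(728 + 24 - 144\right) = 72 + 608 = 680$)
$291 \left(v + 287\right) = 291 \left(680 + 287\right) = 291 \cdot 967 = 281397$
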